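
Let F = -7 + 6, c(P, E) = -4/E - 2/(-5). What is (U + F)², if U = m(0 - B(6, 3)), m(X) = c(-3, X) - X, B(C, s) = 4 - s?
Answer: 484/25 ≈ 19.360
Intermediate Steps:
c(P, E) = ⅖ - 4/E (c(P, E) = -4/E - 2*(-⅕) = -4/E + ⅖ = ⅖ - 4/E)
m(X) = ⅖ - X - 4/X (m(X) = (⅖ - 4/X) - X = ⅖ - X - 4/X)
U = 27/5 (U = ⅖ - (0 - (4 - 1*3)) - 4/(0 - (4 - 1*3)) = ⅖ - (0 - (4 - 3)) - 4/(0 - (4 - 3)) = ⅖ - (0 - 1*1) - 4/(0 - 1*1) = ⅖ - (0 - 1) - 4/(0 - 1) = ⅖ - 1*(-1) - 4/(-1) = ⅖ + 1 - 4*(-1) = ⅖ + 1 + 4 = 27/5 ≈ 5.4000)
F = -1
(U + F)² = (27/5 - 1)² = (22/5)² = 484/25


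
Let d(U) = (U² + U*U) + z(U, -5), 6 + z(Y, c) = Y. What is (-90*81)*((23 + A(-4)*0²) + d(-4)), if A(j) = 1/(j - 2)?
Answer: -328050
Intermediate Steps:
z(Y, c) = -6 + Y
d(U) = -6 + U + 2*U² (d(U) = (U² + U*U) + (-6 + U) = (U² + U²) + (-6 + U) = 2*U² + (-6 + U) = -6 + U + 2*U²)
A(j) = 1/(-2 + j)
(-90*81)*((23 + A(-4)*0²) + d(-4)) = (-90*81)*((23 + 0²/(-2 - 4)) + (-6 - 4 + 2*(-4)²)) = -7290*((23 + 0/(-6)) + (-6 - 4 + 2*16)) = -7290*((23 - ⅙*0) + (-6 - 4 + 32)) = -7290*((23 + 0) + 22) = -7290*(23 + 22) = -7290*45 = -328050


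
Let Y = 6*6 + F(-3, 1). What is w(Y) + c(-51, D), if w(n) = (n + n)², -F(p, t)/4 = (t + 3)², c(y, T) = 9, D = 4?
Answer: 3145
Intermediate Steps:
F(p, t) = -4*(3 + t)² (F(p, t) = -4*(t + 3)² = -4*(3 + t)²)
Y = -28 (Y = 6*6 - 4*(3 + 1)² = 36 - 4*4² = 36 - 4*16 = 36 - 64 = -28)
w(n) = 4*n² (w(n) = (2*n)² = 4*n²)
w(Y) + c(-51, D) = 4*(-28)² + 9 = 4*784 + 9 = 3136 + 9 = 3145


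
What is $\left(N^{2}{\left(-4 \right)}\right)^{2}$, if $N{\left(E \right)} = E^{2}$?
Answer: $65536$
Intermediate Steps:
$\left(N^{2}{\left(-4 \right)}\right)^{2} = \left(\left(\left(-4\right)^{2}\right)^{2}\right)^{2} = \left(16^{2}\right)^{2} = 256^{2} = 65536$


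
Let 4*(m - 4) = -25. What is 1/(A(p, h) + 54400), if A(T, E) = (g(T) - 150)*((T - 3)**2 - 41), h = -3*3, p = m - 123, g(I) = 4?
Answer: -8/18728249 ≈ -4.2716e-7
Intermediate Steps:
m = -9/4 (m = 4 + (1/4)*(-25) = 4 - 25/4 = -9/4 ≈ -2.2500)
p = -501/4 (p = -9/4 - 123 = -501/4 ≈ -125.25)
h = -9
A(T, E) = 5986 - 146*(-3 + T)**2 (A(T, E) = (4 - 150)*((T - 3)**2 - 41) = -146*((-3 + T)**2 - 41) = -146*(-41 + (-3 + T)**2) = 5986 - 146*(-3 + T)**2)
1/(A(p, h) + 54400) = 1/((5986 - 146*(-3 - 501/4)**2) + 54400) = 1/((5986 - 146*(-513/4)**2) + 54400) = 1/((5986 - 146*263169/16) + 54400) = 1/((5986 - 19211337/8) + 54400) = 1/(-19163449/8 + 54400) = 1/(-18728249/8) = -8/18728249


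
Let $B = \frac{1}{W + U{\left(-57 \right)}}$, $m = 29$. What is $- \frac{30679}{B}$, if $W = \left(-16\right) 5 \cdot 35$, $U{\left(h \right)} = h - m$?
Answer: $88539594$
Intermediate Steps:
$U{\left(h \right)} = -29 + h$ ($U{\left(h \right)} = h - 29 = -29 + h$)
$W = -2800$ ($W = \left(-80\right) 35 = -2800$)
$B = - \frac{1}{2886}$ ($B = \frac{1}{-2800 - 86} = \frac{1}{-2886} = - \frac{1}{2886} \approx -0.0003465$)
$- \frac{30679}{B} = - \frac{30679}{- \frac{1}{2886}} = \left(-30679\right) \left(-2886\right) = 88539594$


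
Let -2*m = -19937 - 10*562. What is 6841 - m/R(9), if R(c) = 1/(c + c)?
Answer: -223172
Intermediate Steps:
m = 25557/2 (m = -(-19937 - 10*562)/2 = -(-19937 - 1*5620)/2 = -(-19937 - 5620)/2 = -½*(-25557) = 25557/2 ≈ 12779.)
R(c) = 1/(2*c)
6841 - m/R(9) = 6841 - 25557/(2*((½)/9)) = 6841 - 25557/(2*((½)*(⅑))) = 6841 - 25557/(2*1/18) = 6841 - 25557*18/2 = 6841 - 1*230013 = 6841 - 230013 = -223172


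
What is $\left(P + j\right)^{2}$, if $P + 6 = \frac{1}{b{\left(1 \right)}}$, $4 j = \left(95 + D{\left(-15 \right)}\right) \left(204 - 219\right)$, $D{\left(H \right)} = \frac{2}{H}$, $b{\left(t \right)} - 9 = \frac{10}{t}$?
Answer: $\frac{755645121}{5776} \approx 1.3083 \cdot 10^{5}$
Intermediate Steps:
$b{\left(t \right)} = 9 + \frac{10}{t}$
$j = - \frac{1423}{4}$ ($j = \frac{\left(95 + \frac{2}{-15}\right) \left(204 - 219\right)}{4} = \frac{\left(95 + 2 \left(- \frac{1}{15}\right)\right) \left(-15\right)}{4} = \frac{\left(95 - \frac{2}{15}\right) \left(-15\right)}{4} = \frac{\frac{1423}{15} \left(-15\right)}{4} = \frac{1}{4} \left(-1423\right) = - \frac{1423}{4} \approx -355.75$)
$P = - \frac{113}{19}$ ($P = -6 + \frac{1}{9 + \frac{10}{1}} = -6 + \frac{1}{9 + 10 \cdot 1} = -6 + \frac{1}{9 + 10} = -6 + \frac{1}{19} = - \frac{113}{19} \approx -5.9474$)
$\left(P + j\right)^{2} = \left(- \frac{113}{19} - \frac{1423}{4}\right)^{2} = \left(- \frac{27489}{76}\right)^{2} = \frac{755645121}{5776}$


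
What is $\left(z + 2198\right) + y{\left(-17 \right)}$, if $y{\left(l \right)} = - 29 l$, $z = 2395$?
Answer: $5086$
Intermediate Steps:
$\left(z + 2198\right) + y{\left(-17 \right)} = \left(2395 + 2198\right) - -493 = 4593 + 493 = 5086$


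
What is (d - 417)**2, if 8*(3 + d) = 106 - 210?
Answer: 187489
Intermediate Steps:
d = -16 (d = -3 + (106 - 210)/8 = -3 + (1/8)*(-104) = -3 - 13 = -16)
(d - 417)**2 = (-16 - 417)**2 = (-433)**2 = 187489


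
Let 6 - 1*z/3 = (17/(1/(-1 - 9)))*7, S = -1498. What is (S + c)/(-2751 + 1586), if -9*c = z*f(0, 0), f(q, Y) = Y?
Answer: 1498/1165 ≈ 1.2858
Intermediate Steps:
z = 3588 (z = 18 - 3*17/(1/(-1 - 9))*7 = 18 - 3*17/(1/(-10))*7 = 18 - 3*17/(-⅒)*7 = 18 - 3*17*(-10)*7 = 18 - (-510)*7 = 18 - 3*(-1190) = 18 + 3570 = 3588)
c = 0 (c = -1196*0/3 = -⅑*0 = 0)
(S + c)/(-2751 + 1586) = (-1498 + 0)/(-2751 + 1586) = -1498/(-1165) = -1498*(-1/1165) = 1498/1165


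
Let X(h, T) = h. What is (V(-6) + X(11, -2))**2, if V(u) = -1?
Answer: 100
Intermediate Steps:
(V(-6) + X(11, -2))**2 = (-1 + 11)**2 = 10**2 = 100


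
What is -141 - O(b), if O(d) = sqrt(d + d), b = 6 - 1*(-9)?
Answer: -141 - sqrt(30) ≈ -146.48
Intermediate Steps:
b = 15 (b = 6 + 9 = 15)
O(d) = sqrt(2)*sqrt(d) (O(d) = sqrt(2*d) = sqrt(2)*sqrt(d))
-141 - O(b) = -141 - sqrt(2)*sqrt(15) = -141 - sqrt(30)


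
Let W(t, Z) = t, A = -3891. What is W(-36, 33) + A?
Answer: -3927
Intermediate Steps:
W(-36, 33) + A = -36 - 3891 = -3927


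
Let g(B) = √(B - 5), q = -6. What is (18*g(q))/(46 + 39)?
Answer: 18*I*√11/85 ≈ 0.70234*I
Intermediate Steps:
g(B) = √(-5 + B)
(18*g(q))/(46 + 39) = (18*√(-5 - 6))/(46 + 39) = (18*√(-11))/85 = (18*(I*√11))*(1/85) = (18*I*√11)*(1/85) = 18*I*√11/85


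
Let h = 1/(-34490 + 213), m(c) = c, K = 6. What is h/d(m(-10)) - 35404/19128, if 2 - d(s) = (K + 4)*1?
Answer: -1213540517/655650456 ≈ -1.8509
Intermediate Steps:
h = -1/34277 (h = 1/(-34277) = -1/34277 ≈ -2.9174e-5)
d(s) = -8 (d(s) = 2 - (6 + 4) = 2 - 10 = -8)
h/d(m(-10)) - 35404/19128 = -1/34277/(-8) - 35404/19128 = -1/34277*(-⅛) - 35404*1/19128 = 1/274216 - 8851/4782 = -1213540517/655650456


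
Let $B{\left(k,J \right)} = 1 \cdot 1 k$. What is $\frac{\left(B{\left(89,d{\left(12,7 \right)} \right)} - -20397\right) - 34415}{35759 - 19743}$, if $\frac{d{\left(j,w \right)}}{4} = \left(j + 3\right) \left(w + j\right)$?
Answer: $- \frac{13929}{16016} \approx -0.86969$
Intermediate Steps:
$d{\left(j,w \right)} = 4 \left(3 + j\right) \left(j + w\right)$ ($d{\left(j,w \right)} = 4 \left(j + 3\right) \left(w + j\right) = 4 \left(3 + j\right) \left(j + w\right)$)
$B{\left(k,J \right)} = k$ ($B{\left(k,J \right)} = 1 k = k$)
$\frac{\left(B{\left(89,d{\left(12,7 \right)} \right)} - -20397\right) - 34415}{35759 - 19743} = \frac{\left(89 - -20397\right) - 34415}{35759 - 19743} = \frac{\left(89 + 20397\right) - 34415}{16016} = \left(20486 - 34415\right) \frac{1}{16016} = \left(-13929\right) \frac{1}{16016} = - \frac{13929}{16016}$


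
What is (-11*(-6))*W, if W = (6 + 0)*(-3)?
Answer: -1188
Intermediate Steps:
W = -18 (W = 6*(-3) = -18)
(-11*(-6))*W = -11*(-6)*(-18) = 66*(-18) = -1188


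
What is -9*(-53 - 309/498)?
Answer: 80109/166 ≈ 482.58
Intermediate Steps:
-9*(-53 - 309/498) = -9*(-53 - 309*1/498) = -9*(-53 - 103/166) = -9*(-8901/166) = 80109/166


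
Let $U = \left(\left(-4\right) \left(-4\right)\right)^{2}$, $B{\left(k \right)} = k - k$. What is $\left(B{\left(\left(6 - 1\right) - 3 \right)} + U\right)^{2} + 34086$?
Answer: $99622$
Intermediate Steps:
$B{\left(k \right)} = 0$
$U = 256$ ($U = 16^{2} = 256$)
$\left(B{\left(\left(6 - 1\right) - 3 \right)} + U\right)^{2} + 34086 = \left(0 + 256\right)^{2} + 34086 = 256^{2} + 34086 = 65536 + 34086 = 99622$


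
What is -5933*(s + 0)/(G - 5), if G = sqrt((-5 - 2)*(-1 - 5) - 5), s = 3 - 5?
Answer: 29665/6 + 5933*sqrt(37)/6 ≈ 10959.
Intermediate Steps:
s = -2
G = sqrt(37) (G = sqrt(-7*(-6) - 5) = sqrt(42 - 5) = sqrt(37) ≈ 6.0828)
-5933*(s + 0)/(G - 5) = -5933*(-2 + 0)/(sqrt(37) - 5) = -(-11866)/(-5 + sqrt(37)) = 11866/(-5 + sqrt(37))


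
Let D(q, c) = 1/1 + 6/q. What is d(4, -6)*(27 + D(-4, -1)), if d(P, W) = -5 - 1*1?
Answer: -159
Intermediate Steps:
D(q, c) = 1 + 6/q (D(q, c) = 1*1 + 6/q = 1 + 6/q)
d(P, W) = -6 (d(P, W) = -5 - 1 = -6)
d(4, -6)*(27 + D(-4, -1)) = -6*(27 + (6 - 4)/(-4)) = -6*(27 - 1/4*2) = -6*(27 - 1/2) = -6*53/2 = -159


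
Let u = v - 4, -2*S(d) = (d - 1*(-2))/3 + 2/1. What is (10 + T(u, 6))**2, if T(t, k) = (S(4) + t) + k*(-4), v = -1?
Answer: 441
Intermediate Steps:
S(d) = -4/3 - d/6 (S(d) = -((d - 1*(-2))/3 + 2/1)/2 = -((d + 2)*(1/3) + 2*1)/2 = -((2 + d)*(1/3) + 2)/2 = -((2/3 + d/3) + 2)/2 = -(8/3 + d/3)/2 = -4/3 - d/6)
u = -5 (u = -1 - 4 = -5)
T(t, k) = -2 + t - 4*k (T(t, k) = ((-4/3 - 1/6*4) + t) + k*(-4) = ((-4/3 - 2/3) + t) - 4*k = (-2 + t) - 4*k = -2 + t - 4*k)
(10 + T(u, 6))**2 = (10 + (-2 - 5 - 4*6))**2 = (10 + (-2 - 5 - 24))**2 = (10 - 31)**2 = (-21)**2 = 441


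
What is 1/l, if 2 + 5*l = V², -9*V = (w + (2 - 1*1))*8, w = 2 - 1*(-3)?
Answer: 45/238 ≈ 0.18908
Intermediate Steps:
w = 5 (w = 2 + 3 = 5)
V = -16/3 (V = -(5 + (2 - 1*1))*8/9 = -(5 + (2 - 1))*8/9 = -(5 + 1)*8/9 = -2*8/3 = -⅑*48 = -16/3 ≈ -5.3333)
l = 238/45 (l = -⅖ + (-16/3)²/5 = -⅖ + (⅕)*(256/9) = -⅖ + 256/45 = 238/45 ≈ 5.2889)
1/l = 1/(238/45) = 45/238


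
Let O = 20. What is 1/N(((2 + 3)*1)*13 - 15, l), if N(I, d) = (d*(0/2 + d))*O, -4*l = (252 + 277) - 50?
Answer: 4/1147205 ≈ 3.4867e-6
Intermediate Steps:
l = -479/4 (l = -((252 + 277) - 50)/4 = -(529 - 50)/4 = -¼*479 = -479/4 ≈ -119.75)
N(I, d) = 20*d² (N(I, d) = (d*(0/2 + d))*20 = (d*(0*(½) + d))*20 = (d*(0 + d))*20 = (d*d)*20 = d²*20 = 20*d²)
1/N(((2 + 3)*1)*13 - 15, l) = 1/(20*(-479/4)²) = 1/(20*(229441/16)) = 1/(1147205/4) = 4/1147205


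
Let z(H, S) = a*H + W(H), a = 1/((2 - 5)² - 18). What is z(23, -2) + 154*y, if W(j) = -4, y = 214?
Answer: 296545/9 ≈ 32949.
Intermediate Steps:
a = -⅑ (a = 1/((-3)² - 18) = 1/(9 - 18) = 1/(-9) = -⅑ ≈ -0.11111)
z(H, S) = -4 - H/9 (z(H, S) = -H/9 - 4 = -4 - H/9)
z(23, -2) + 154*y = (-4 - ⅑*23) + 154*214 = (-4 - 23/9) + 32956 = -59/9 + 32956 = 296545/9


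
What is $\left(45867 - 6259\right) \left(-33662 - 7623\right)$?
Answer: $-1635216280$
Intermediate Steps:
$\left(45867 - 6259\right) \left(-33662 - 7623\right) = 39608 \left(-41285\right) = -1635216280$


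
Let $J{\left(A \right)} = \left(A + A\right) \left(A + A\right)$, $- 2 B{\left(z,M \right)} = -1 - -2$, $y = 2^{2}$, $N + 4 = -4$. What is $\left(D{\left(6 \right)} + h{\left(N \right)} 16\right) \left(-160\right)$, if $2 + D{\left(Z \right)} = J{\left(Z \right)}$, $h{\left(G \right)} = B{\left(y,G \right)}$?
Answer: $-21440$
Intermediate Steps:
$N = -8$ ($N = -4 - 4 = -8$)
$y = 4$
$B{\left(z,M \right)} = - \frac{1}{2}$ ($B{\left(z,M \right)} = - \frac{-1 - -2}{2} = - \frac{-1 + 2}{2} = \left(- \frac{1}{2}\right) 1 = - \frac{1}{2}$)
$h{\left(G \right)} = - \frac{1}{2}$
$J{\left(A \right)} = 4 A^{2}$ ($J{\left(A \right)} = 2 A 2 A = 4 A^{2}$)
$D{\left(Z \right)} = -2 + 4 Z^{2}$
$\left(D{\left(6 \right)} + h{\left(N \right)} 16\right) \left(-160\right) = \left(\left(-2 + 4 \cdot 6^{2}\right) - 8\right) \left(-160\right) = \left(\left(-2 + 4 \cdot 36\right) - 8\right) \left(-160\right) = \left(\left(-2 + 144\right) - 8\right) \left(-160\right) = \left(142 - 8\right) \left(-160\right) = 134 \left(-160\right) = -21440$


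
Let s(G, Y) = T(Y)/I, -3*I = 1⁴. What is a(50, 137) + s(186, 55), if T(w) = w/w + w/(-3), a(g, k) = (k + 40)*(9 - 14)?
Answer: -833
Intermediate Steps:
I = -⅓ (I = -⅓*1⁴ = -⅓*1 = -⅓ ≈ -0.33333)
a(g, k) = -200 - 5*k (a(g, k) = (40 + k)*(-5) = -200 - 5*k)
T(w) = 1 - w/3 (T(w) = 1 + w*(-⅓) = 1 - w/3)
s(G, Y) = -3 + Y (s(G, Y) = (1 - Y/3)/(-⅓) = (1 - Y/3)*(-3) = -3 + Y)
a(50, 137) + s(186, 55) = (-200 - 5*137) + (-3 + 55) = (-200 - 685) + 52 = -885 + 52 = -833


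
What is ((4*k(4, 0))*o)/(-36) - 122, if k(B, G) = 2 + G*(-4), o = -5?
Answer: -1088/9 ≈ -120.89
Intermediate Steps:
k(B, G) = 2 - 4*G
((4*k(4, 0))*o)/(-36) - 122 = ((4*(2 - 4*0))*(-5))/(-36) - 122 = -4*(2 + 0)*(-5)/36 - 122 = -4*2*(-5)/36 - 122 = -2*(-5)/9 - 122 = -1/36*(-40) - 122 = 10/9 - 122 = -1088/9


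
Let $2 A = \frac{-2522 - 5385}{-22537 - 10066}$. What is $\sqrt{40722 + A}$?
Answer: $\frac{\sqrt{173143228822634}}{65206} \approx 201.8$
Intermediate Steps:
$A = \frac{7907}{65206}$ ($A = \frac{\left(-2522 - 5385\right) \frac{1}{-22537 - 10066}}{2} = \frac{\left(-7907\right) \frac{1}{-32603}}{2} = \frac{\left(-7907\right) \left(- \frac{1}{32603}\right)}{2} = \frac{1}{2} \cdot \frac{7907}{32603} = \frac{7907}{65206} \approx 0.12126$)
$\sqrt{40722 + A} = \sqrt{40722 + \frac{7907}{65206}} = \sqrt{\frac{2655326639}{65206}} = \frac{\sqrt{173143228822634}}{65206}$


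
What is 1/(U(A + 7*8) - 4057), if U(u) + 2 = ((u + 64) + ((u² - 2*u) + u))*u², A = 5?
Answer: 1/14079926 ≈ 7.1023e-8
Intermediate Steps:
U(u) = -2 + u²*(64 + u²) (U(u) = -2 + ((u + 64) + ((u² - 2*u) + u))*u² = -2 + ((64 + u) + (u² - u))*u² = -2 + (64 + u²)*u² = -2 + u²*(64 + u²))
1/(U(A + 7*8) - 4057) = 1/((-2 + (5 + 7*8)⁴ + 64*(5 + 7*8)²) - 4057) = 1/((-2 + (5 + 56)⁴ + 64*(5 + 56)²) - 4057) = 1/((-2 + 61⁴ + 64*61²) - 4057) = 1/((-2 + 13845841 + 64*3721) - 4057) = 1/((-2 + 13845841 + 238144) - 4057) = 1/(14083983 - 4057) = 1/14079926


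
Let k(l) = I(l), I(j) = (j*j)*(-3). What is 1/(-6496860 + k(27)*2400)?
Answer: -1/11745660 ≈ -8.5138e-8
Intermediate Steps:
I(j) = -3*j**2 (I(j) = j**2*(-3) = -3*j**2)
k(l) = -3*l**2
1/(-6496860 + k(27)*2400) = 1/(-6496860 - 3*27**2*2400) = 1/(-6496860 - 3*729*2400) = 1/(-6496860 - 2187*2400) = 1/(-6496860 - 5248800) = 1/(-11745660) = -1/11745660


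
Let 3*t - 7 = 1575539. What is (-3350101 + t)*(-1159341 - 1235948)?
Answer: 6766497406591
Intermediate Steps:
t = 525182 (t = 7/3 + (⅓)*1575539 = 7/3 + 1575539/3 = 525182)
(-3350101 + t)*(-1159341 - 1235948) = (-3350101 + 525182)*(-1159341 - 1235948) = -2824919*(-2395289) = 6766497406591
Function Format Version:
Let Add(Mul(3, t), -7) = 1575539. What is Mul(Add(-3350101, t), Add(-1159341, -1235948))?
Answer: 6766497406591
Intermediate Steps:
t = 525182 (t = Add(Rational(7, 3), Mul(Rational(1, 3), 1575539)) = Add(Rational(7, 3), Rational(1575539, 3)) = 525182)
Mul(Add(-3350101, t), Add(-1159341, -1235948)) = Mul(Add(-3350101, 525182), Add(-1159341, -1235948)) = Mul(-2824919, -2395289) = 6766497406591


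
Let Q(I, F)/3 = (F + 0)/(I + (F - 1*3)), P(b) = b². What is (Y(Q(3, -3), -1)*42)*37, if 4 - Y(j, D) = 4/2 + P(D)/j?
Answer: 2590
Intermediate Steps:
Q(I, F) = 3*F/(-3 + F + I) (Q(I, F) = 3*((F + 0)/(I + (F - 1*3))) = 3*(F/(I + (F - 3))) = 3*(F/(I + (-3 + F))) = 3*(F/(-3 + F + I)) = 3*F/(-3 + F + I))
Y(j, D) = 2 - D²/j (Y(j, D) = 4 - (4/2 + D²/j) = 4 - (4*(½) + D²/j) = 4 - (2 + D²/j) = 4 + (-2 - D²/j) = 2 - D²/j)
(Y(Q(3, -3), -1)*42)*37 = ((2 - 1*(-1)²/3*(-3)/(-3 - 3 + 3))*42)*37 = ((2 - 1*1/3*(-3)/(-3))*42)*37 = ((2 - 1*1/3*(-3)*(-⅓))*42)*37 = ((2 - 1*1/3)*42)*37 = ((2 - 1*1*⅓)*42)*37 = ((2 - ⅓)*42)*37 = ((5/3)*42)*37 = 70*37 = 2590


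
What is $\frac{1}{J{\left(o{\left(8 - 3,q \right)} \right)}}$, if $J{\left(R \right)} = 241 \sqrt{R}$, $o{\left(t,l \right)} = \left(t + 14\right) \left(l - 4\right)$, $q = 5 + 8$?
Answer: $\frac{\sqrt{19}}{13737} \approx 0.00031731$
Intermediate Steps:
$q = 13$
$o{\left(t,l \right)} = \left(-4 + l\right) \left(14 + t\right)$ ($o{\left(t,l \right)} = \left(14 + t\right) \left(-4 + l\right) = \left(-4 + l\right) \left(14 + t\right)$)
$\frac{1}{J{\left(o{\left(8 - 3,q \right)} \right)}} = \frac{1}{241 \sqrt{-56 - 4 \left(8 - 3\right) + 14 \cdot 13 + 13 \left(8 - 3\right)}} = \frac{1}{241 \sqrt{-56 - 20 + 182 + 13 \cdot 5}} = \frac{1}{241 \sqrt{-56 - 20 + 182 + 65}} = \frac{1}{241 \sqrt{171}} = \frac{1}{241 \cdot 3 \sqrt{19}} = \frac{1}{723 \sqrt{19}} = \frac{\sqrt{19}}{13737}$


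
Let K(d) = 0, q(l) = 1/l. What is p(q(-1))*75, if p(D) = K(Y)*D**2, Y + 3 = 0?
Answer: 0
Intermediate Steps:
q(l) = 1/l
Y = -3 (Y = -3 + 0 = -3)
p(D) = 0 (p(D) = 0*D**2 = 0)
p(q(-1))*75 = 0*75 = 0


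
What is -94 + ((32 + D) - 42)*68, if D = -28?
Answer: -2678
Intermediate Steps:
-94 + ((32 + D) - 42)*68 = -94 + ((32 - 28) - 42)*68 = -94 + (4 - 42)*68 = -94 - 38*68 = -94 - 2584 = -2678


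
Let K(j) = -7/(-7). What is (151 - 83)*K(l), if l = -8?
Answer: 68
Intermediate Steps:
K(j) = 1 (K(j) = -7*(-⅐) = 1)
(151 - 83)*K(l) = (151 - 83)*1 = 68*1 = 68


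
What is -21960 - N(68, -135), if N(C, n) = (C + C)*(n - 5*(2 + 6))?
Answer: 1840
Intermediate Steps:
N(C, n) = 2*C*(-40 + n) (N(C, n) = (2*C)*(n - 5*8) = (2*C)*(n - 40) = (2*C)*(-40 + n) = 2*C*(-40 + n))
-21960 - N(68, -135) = -21960 - 2*68*(-40 - 135) = -21960 - 2*68*(-175) = -21960 - 1*(-23800) = -21960 + 23800 = 1840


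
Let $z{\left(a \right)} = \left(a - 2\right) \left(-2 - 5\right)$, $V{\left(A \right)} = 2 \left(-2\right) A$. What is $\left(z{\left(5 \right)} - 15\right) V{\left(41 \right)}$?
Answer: $5904$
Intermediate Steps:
$V{\left(A \right)} = - 4 A$
$z{\left(a \right)} = 14 - 7 a$ ($z{\left(a \right)} = \left(-2 + a\right) \left(-7\right) = 14 - 7 a$)
$\left(z{\left(5 \right)} - 15\right) V{\left(41 \right)} = \left(\left(14 - 35\right) - 15\right) \left(\left(-4\right) 41\right) = \left(\left(14 - 35\right) - 15\right) \left(-164\right) = \left(-21 - 15\right) \left(-164\right) = \left(-36\right) \left(-164\right) = 5904$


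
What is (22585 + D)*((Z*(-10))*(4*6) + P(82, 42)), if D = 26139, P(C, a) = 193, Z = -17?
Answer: 208197652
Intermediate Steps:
(22585 + D)*((Z*(-10))*(4*6) + P(82, 42)) = (22585 + 26139)*((-17*(-10))*(4*6) + 193) = 48724*(170*24 + 193) = 48724*(4080 + 193) = 48724*4273 = 208197652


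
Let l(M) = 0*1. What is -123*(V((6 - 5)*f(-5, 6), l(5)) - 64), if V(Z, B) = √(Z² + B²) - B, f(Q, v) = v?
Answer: 7134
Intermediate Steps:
l(M) = 0
V(Z, B) = √(B² + Z²) - B
-123*(V((6 - 5)*f(-5, 6), l(5)) - 64) = -123*((√(0² + ((6 - 5)*6)²) - 1*0) - 64) = -123*((√(0 + (1*6)²) + 0) - 64) = -123*((√(0 + 6²) + 0) - 64) = -123*((√(0 + 36) + 0) - 64) = -123*((√36 + 0) - 64) = -123*((6 + 0) - 64) = -123*(6 - 64) = -123*(-58) = 7134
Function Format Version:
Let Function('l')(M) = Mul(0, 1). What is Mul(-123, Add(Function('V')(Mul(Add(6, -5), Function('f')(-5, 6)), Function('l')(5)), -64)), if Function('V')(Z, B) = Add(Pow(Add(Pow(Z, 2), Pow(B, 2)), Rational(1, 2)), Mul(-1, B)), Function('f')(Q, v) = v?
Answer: 7134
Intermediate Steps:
Function('l')(M) = 0
Function('V')(Z, B) = Add(Pow(Add(Pow(B, 2), Pow(Z, 2)), Rational(1, 2)), Mul(-1, B))
Mul(-123, Add(Function('V')(Mul(Add(6, -5), Function('f')(-5, 6)), Function('l')(5)), -64)) = Mul(-123, Add(Add(Pow(Add(Pow(0, 2), Pow(Mul(Add(6, -5), 6), 2)), Rational(1, 2)), Mul(-1, 0)), -64)) = Mul(-123, Add(Add(Pow(Add(0, Pow(Mul(1, 6), 2)), Rational(1, 2)), 0), -64)) = Mul(-123, Add(Add(Pow(Add(0, Pow(6, 2)), Rational(1, 2)), 0), -64)) = Mul(-123, Add(Add(Pow(Add(0, 36), Rational(1, 2)), 0), -64)) = Mul(-123, Add(Add(Pow(36, Rational(1, 2)), 0), -64)) = Mul(-123, Add(Add(6, 0), -64)) = Mul(-123, Add(6, -64)) = Mul(-123, -58) = 7134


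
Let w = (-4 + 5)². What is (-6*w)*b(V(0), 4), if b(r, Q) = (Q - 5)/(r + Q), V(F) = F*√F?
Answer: 3/2 ≈ 1.5000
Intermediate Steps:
w = 1 (w = 1² = 1)
V(F) = F^(3/2)
b(r, Q) = (-5 + Q)/(Q + r)
(-6*w)*b(V(0), 4) = (-6*1)*((-5 + 4)/(4 + 0^(3/2))) = -6*(-1)/(4 + 0) = -6*(-1)/4 = -3*(-1)/2 = -6*(-¼) = 3/2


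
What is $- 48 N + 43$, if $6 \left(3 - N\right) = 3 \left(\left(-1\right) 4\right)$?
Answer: $-197$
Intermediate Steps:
$N = 5$ ($N = 3 - \frac{3 \left(\left(-1\right) 4\right)}{6} = 3 - \frac{3 \left(-4\right)}{6} = 3 - -2 = 3 + 2 = 5$)
$- 48 N + 43 = \left(-48\right) 5 + 43 = -240 + 43 = -197$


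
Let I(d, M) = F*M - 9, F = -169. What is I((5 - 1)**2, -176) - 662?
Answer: 29073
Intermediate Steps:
I(d, M) = -9 - 169*M (I(d, M) = -169*M - 9 = -9 - 169*M)
I((5 - 1)**2, -176) - 662 = (-9 - 169*(-176)) - 662 = (-9 + 29744) - 662 = 29735 - 662 = 29073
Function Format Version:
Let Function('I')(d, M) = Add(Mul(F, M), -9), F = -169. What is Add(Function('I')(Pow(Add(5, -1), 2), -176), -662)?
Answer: 29073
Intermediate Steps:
Function('I')(d, M) = Add(-9, Mul(-169, M)) (Function('I')(d, M) = Add(Mul(-169, M), -9) = Add(-9, Mul(-169, M)))
Add(Function('I')(Pow(Add(5, -1), 2), -176), -662) = Add(Add(-9, Mul(-169, -176)), -662) = Add(Add(-9, 29744), -662) = Add(29735, -662) = 29073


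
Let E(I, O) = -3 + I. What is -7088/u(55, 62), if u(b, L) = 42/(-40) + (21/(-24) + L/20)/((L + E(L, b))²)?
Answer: 4151016320/614833 ≈ 6751.5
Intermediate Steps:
u(b, L) = -21/20 + (-7/8 + L/20)/(-3 + 2*L)² (u(b, L) = 42/(-40) + (21/(-24) + L/20)/((L + (-3 + L))²) = 42*(-1/40) + (21*(-1/24) + L*(1/20))/((-3 + 2*L)²) = -21/20 + (-7/8 + L/20)/(-3 + 2*L)²)
-7088/u(55, 62) = -7088*40*(9 - 12*62 + 4*62²)/(-413 - 168*62² + 506*62) = -7088*40*(9 - 744 + 4*3844)/(-413 - 168*3844 + 31372) = -7088*40*(9 - 744 + 15376)/(-413 - 645792 + 31372) = -7088/((1/40)*(-614833)/14641) = -7088/((1/40)*(1/14641)*(-614833)) = -7088/(-614833/585640) = -7088*(-585640/614833) = 4151016320/614833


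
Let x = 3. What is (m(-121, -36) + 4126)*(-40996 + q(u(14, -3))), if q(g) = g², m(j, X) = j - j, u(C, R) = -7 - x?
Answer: -168736896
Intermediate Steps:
u(C, R) = -10 (u(C, R) = -7 - 1*3 = -7 - 3 = -10)
m(j, X) = 0
(m(-121, -36) + 4126)*(-40996 + q(u(14, -3))) = (0 + 4126)*(-40996 + (-10)²) = 4126*(-40996 + 100) = 4126*(-40896) = -168736896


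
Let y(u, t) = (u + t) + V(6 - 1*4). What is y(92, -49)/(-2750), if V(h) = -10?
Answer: -3/250 ≈ -0.012000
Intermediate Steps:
y(u, t) = -10 + t + u (y(u, t) = (u + t) - 10 = (t + u) - 10 = -10 + t + u)
y(92, -49)/(-2750) = (-10 - 49 + 92)/(-2750) = 33*(-1/2750) = -3/250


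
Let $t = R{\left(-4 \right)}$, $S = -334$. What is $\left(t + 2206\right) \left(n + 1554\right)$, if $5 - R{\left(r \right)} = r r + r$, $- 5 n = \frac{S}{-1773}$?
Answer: $\frac{10097717108}{2955} \approx 3.4172 \cdot 10^{6}$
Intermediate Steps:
$n = - \frac{334}{8865}$ ($n = - \frac{\left(-334\right) \frac{1}{-1773}}{5} = - \frac{\left(-334\right) \left(- \frac{1}{1773}\right)}{5} = \left(- \frac{1}{5}\right) \frac{334}{1773} = - \frac{334}{8865} \approx -0.037676$)
$R{\left(r \right)} = 5 - r - r^{2}$ ($R{\left(r \right)} = 5 - \left(r r + r\right) = 5 - \left(r^{2} + r\right) = 5 - \left(r + r^{2}\right) = 5 - r - r^{2}$)
$t = -7$ ($t = 5 - -4 - \left(-4\right)^{2} = 5 + 4 - 16 = -7$)
$\left(t + 2206\right) \left(n + 1554\right) = \left(-7 + 2206\right) \left(- \frac{334}{8865} + 1554\right) = 2199 \cdot \frac{13775876}{8865} = \frac{10097717108}{2955}$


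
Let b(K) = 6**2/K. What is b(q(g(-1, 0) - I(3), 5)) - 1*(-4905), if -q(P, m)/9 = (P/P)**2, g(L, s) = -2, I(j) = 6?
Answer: 4901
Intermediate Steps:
q(P, m) = -9 (q(P, m) = -9*(P/P)**2 = -9*1**2 = -9*1 = -9)
b(K) = 36/K
b(q(g(-1, 0) - I(3), 5)) - 1*(-4905) = 36/(-9) - 1*(-4905) = 36*(-1/9) + 4905 = -4 + 4905 = 4901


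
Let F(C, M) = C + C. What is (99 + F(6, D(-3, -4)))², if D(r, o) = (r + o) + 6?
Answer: 12321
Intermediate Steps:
D(r, o) = 6 + o + r (D(r, o) = (o + r) + 6 = 6 + o + r)
F(C, M) = 2*C
(99 + F(6, D(-3, -4)))² = (99 + 2*6)² = (99 + 12)² = 111² = 12321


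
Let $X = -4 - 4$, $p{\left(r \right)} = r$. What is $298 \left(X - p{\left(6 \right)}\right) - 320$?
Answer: $-4492$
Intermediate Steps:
$X = -8$ ($X = -4 - 4 = -8$)
$298 \left(X - p{\left(6 \right)}\right) - 320 = 298 \left(-8 - 6\right) - 320 = 298 \left(-14\right) - 320 = -4172 - 320 = -4492$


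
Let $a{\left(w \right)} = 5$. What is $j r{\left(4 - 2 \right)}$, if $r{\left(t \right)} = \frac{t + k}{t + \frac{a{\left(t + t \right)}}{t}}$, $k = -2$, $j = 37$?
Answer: $0$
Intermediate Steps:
$r{\left(t \right)} = \frac{-2 + t}{t + \frac{5}{t}}$ ($r{\left(t \right)} = \frac{t - 2}{t + \frac{5}{t}} = \frac{-2 + t}{t + \frac{5}{t}}$)
$j r{\left(4 - 2 \right)} = 37 \frac{\left(4 - 2\right) \left(-2 + \left(4 - 2\right)\right)}{5 + \left(4 - 2\right)^{2}} = 37 \frac{2 \left(-2 + 2\right)}{5 + 2^{2}} = 37 \cdot 2 \frac{1}{5 + 4} \cdot 0 = 37 \cdot 2 \cdot \frac{1}{9} \cdot 0 = 37 \cdot 0 = 0$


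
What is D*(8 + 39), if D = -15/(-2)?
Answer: 705/2 ≈ 352.50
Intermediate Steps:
D = 15/2 (D = -½*(-15) = 15/2 ≈ 7.5000)
D*(8 + 39) = 15*(8 + 39)/2 = (15/2)*47 = 705/2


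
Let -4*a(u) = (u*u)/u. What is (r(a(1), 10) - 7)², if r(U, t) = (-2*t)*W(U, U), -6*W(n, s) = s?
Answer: 2209/36 ≈ 61.361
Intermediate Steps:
W(n, s) = -s/6
a(u) = -u/4 (a(u) = -u*u/(4*u) = -u²/(4*u) = -u/4)
r(U, t) = U*t/3 (r(U, t) = (-2*t)*(-U/6) = U*t/3)
(r(a(1), 10) - 7)² = ((⅓)*(-¼*1)*10 - 7)² = ((⅓)*(-¼)*10 - 7)² = (-⅚ - 7)² = (-47/6)² = 2209/36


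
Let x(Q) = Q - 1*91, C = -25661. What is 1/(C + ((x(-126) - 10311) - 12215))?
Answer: -1/48404 ≈ -2.0659e-5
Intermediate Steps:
x(Q) = -91 + Q (x(Q) = Q - 91 = -91 + Q)
1/(C + ((x(-126) - 10311) - 12215)) = 1/(-25661 + (((-91 - 126) - 10311) - 12215)) = 1/(-25661 + ((-217 - 10311) - 12215)) = 1/(-25661 + (-10528 - 12215)) = 1/(-25661 - 22743) = 1/(-48404) = -1/48404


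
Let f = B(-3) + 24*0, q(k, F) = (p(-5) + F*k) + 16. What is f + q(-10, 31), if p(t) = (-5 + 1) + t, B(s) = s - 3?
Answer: -309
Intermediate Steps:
B(s) = -3 + s
p(t) = -4 + t
q(k, F) = 7 + F*k (q(k, F) = ((-4 - 5) + F*k) + 16 = (-9 + F*k) + 16 = 7 + F*k)
f = -6 (f = (-3 - 3) + 24*0 = -6 + 0 = -6)
f + q(-10, 31) = -6 + (7 + 31*(-10)) = -6 + (7 - 310) = -6 - 303 = -309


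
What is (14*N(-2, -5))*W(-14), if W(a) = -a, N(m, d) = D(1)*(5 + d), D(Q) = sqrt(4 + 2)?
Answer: 0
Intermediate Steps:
D(Q) = sqrt(6)
N(m, d) = sqrt(6)*(5 + d)
(14*N(-2, -5))*W(-14) = (14*(sqrt(6)*(5 - 5)))*(-1*(-14)) = (14*(sqrt(6)*0))*14 = (14*0)*14 = 0*14 = 0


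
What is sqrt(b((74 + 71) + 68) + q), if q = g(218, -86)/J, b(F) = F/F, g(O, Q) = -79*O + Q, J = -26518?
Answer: sqrt(290544467)/13259 ≈ 1.2856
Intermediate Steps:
g(O, Q) = Q - 79*O
b(F) = 1
q = 8654/13259 (q = (-86 - 79*218)/(-26518) = (-86 - 17222)*(-1/26518) = -17308*(-1/26518) = 8654/13259 ≈ 0.65269)
sqrt(b((74 + 71) + 68) + q) = sqrt(1 + 8654/13259) = sqrt(21913/13259) = sqrt(290544467)/13259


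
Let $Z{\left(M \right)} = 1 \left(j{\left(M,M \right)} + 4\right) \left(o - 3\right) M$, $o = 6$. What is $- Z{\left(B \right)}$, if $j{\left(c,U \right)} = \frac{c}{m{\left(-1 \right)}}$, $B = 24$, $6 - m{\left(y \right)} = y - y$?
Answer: $-576$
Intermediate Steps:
$m{\left(y \right)} = 6$ ($m{\left(y \right)} = 6 - \left(y - y\right) = 6 - 0 = 6 + 0 = 6$)
$j{\left(c,U \right)} = \frac{c}{6}$
$Z{\left(M \right)} = M \left(12 + \frac{M}{2}\right)$ ($Z{\left(M \right)} = 1 \left(\frac{M}{6} + 4\right) \left(6 - 3\right) M = 1 \left(4 + \frac{M}{6}\right) 3 M = 1 \left(12 + \frac{M}{2}\right) M = \left(12 + \frac{M}{2}\right) M = M \left(12 + \frac{M}{2}\right)$)
$- Z{\left(B \right)} = - \frac{24 \left(24 + 24\right)}{2} = - \frac{24 \cdot 48}{2} = \left(-1\right) 576 = -576$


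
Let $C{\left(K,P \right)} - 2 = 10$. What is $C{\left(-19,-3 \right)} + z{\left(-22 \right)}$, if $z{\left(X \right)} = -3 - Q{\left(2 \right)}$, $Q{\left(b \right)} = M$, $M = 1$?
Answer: $8$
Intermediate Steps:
$Q{\left(b \right)} = 1$
$C{\left(K,P \right)} = 12$ ($C{\left(K,P \right)} = 2 + 10 = 12$)
$z{\left(X \right)} = -4$ ($z{\left(X \right)} = -3 - 1 = -4$)
$C{\left(-19,-3 \right)} + z{\left(-22 \right)} = 12 - 4 = 8$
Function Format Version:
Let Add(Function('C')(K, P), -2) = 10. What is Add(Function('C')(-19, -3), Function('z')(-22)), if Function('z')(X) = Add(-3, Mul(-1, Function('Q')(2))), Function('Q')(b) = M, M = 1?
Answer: 8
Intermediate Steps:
Function('Q')(b) = 1
Function('C')(K, P) = 12 (Function('C')(K, P) = Add(2, 10) = 12)
Function('z')(X) = -4 (Function('z')(X) = Add(-3, Mul(-1, 1)) = Add(-3, -1) = -4)
Add(Function('C')(-19, -3), Function('z')(-22)) = Add(12, -4) = 8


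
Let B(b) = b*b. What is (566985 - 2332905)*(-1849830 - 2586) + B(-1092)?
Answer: 3271219655184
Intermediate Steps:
B(b) = b²
(566985 - 2332905)*(-1849830 - 2586) + B(-1092) = (566985 - 2332905)*(-1849830 - 2586) + (-1092)² = -1765920*(-1852416) + 1192464 = 3271218462720 + 1192464 = 3271219655184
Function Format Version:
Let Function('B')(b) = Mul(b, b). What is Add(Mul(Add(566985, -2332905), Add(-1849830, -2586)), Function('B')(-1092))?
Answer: 3271219655184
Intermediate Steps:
Function('B')(b) = Pow(b, 2)
Add(Mul(Add(566985, -2332905), Add(-1849830, -2586)), Function('B')(-1092)) = Add(Mul(Add(566985, -2332905), Add(-1849830, -2586)), Pow(-1092, 2)) = Add(Mul(-1765920, -1852416), 1192464) = Add(3271218462720, 1192464) = 3271219655184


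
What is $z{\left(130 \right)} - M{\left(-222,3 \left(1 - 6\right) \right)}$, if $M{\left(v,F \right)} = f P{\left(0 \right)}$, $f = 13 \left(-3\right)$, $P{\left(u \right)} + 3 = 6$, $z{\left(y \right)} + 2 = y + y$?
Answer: $375$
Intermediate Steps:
$z{\left(y \right)} = -2 + 2 y$ ($z{\left(y \right)} = -2 + \left(y + y\right) = -2 + 2 y$)
$P{\left(u \right)} = 3$ ($P{\left(u \right)} = -3 + 6 = 3$)
$f = -39$
$M{\left(v,F \right)} = -117$ ($M{\left(v,F \right)} = \left(-39\right) 3 = -117$)
$z{\left(130 \right)} - M{\left(-222,3 \left(1 - 6\right) \right)} = \left(-2 + 2 \cdot 130\right) - -117 = \left(-2 + 260\right) + 117 = 258 + 117 = 375$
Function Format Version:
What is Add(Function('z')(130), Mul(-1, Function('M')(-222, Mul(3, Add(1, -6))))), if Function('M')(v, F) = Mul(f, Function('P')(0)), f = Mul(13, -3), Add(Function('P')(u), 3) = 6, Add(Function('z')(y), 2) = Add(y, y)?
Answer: 375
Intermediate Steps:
Function('z')(y) = Add(-2, Mul(2, y)) (Function('z')(y) = Add(-2, Add(y, y)) = Add(-2, Mul(2, y)))
Function('P')(u) = 3 (Function('P')(u) = Add(-3, 6) = 3)
f = -39
Function('M')(v, F) = -117 (Function('M')(v, F) = Mul(-39, 3) = -117)
Add(Function('z')(130), Mul(-1, Function('M')(-222, Mul(3, Add(1, -6))))) = Add(Add(-2, Mul(2, 130)), Mul(-1, -117)) = Add(Add(-2, 260), 117) = Add(258, 117) = 375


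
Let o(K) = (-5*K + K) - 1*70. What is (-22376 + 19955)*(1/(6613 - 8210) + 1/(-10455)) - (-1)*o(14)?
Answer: -691532706/5565545 ≈ -124.25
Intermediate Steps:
o(K) = -70 - 4*K (o(K) = -4*K - 70 = -70 - 4*K)
(-22376 + 19955)*(1/(6613 - 8210) + 1/(-10455)) - (-1)*o(14) = (-22376 + 19955)*(1/(6613 - 8210) + 1/(-10455)) - (-1)*(-70 - 4*14) = -2421*(1/(-1597) - 1/10455) - (-1)*(-70 - 56) = -2421*(-1/1597 - 1/10455) - (-1)*(-126) = -2421*(-12052/16696635) - 1*126 = 9725964/5565545 - 126 = -691532706/5565545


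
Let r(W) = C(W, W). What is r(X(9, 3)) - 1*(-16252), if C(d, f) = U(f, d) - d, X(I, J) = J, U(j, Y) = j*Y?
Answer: 16258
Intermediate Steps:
U(j, Y) = Y*j
C(d, f) = -d + d*f (C(d, f) = d*f - d = -d + d*f)
r(W) = W*(-1 + W)
r(X(9, 3)) - 1*(-16252) = 3*(-1 + 3) - 1*(-16252) = 3*2 + 16252 = 6 + 16252 = 16258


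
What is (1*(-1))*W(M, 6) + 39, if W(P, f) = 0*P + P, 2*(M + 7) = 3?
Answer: 89/2 ≈ 44.500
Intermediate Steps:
M = -11/2 (M = -7 + (½)*3 = -7 + 3/2 = -11/2 ≈ -5.5000)
W(P, f) = P (W(P, f) = 0 + P = P)
(1*(-1))*W(M, 6) + 39 = (1*(-1))*(-11/2) + 39 = -1*(-11/2) + 39 = 11/2 + 39 = 89/2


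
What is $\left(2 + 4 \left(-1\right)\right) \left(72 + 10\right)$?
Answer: $-164$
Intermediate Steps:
$\left(2 + 4 \left(-1\right)\right) \left(72 + 10\right) = \left(2 - 4\right) 82 = \left(-2\right) 82 = -164$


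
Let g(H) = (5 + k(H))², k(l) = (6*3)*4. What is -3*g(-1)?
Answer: -17787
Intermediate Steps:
k(l) = 72 (k(l) = 18*4 = 72)
g(H) = 5929 (g(H) = (5 + 72)² = 77² = 5929)
-3*g(-1) = -17787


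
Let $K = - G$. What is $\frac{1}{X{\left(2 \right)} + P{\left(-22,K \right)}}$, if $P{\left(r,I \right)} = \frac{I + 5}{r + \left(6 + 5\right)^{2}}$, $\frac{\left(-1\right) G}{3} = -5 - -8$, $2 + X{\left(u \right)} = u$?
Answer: $\frac{99}{14} \approx 7.0714$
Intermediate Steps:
$X{\left(u \right)} = -2 + u$
$G = -9$ ($G = - 3 \left(-5 - -8\right) = - 3 \left(-5 + 8\right) = \left(-3\right) 3 = -9$)
$K = 9$ ($K = \left(-1\right) \left(-9\right) = 9$)
$P{\left(r,I \right)} = \frac{5 + I}{121 + r}$ ($P{\left(r,I \right)} = \frac{5 + I}{r + 11^{2}} = \frac{5 + I}{r + 121} = \frac{5 + I}{121 + r}$)
$\frac{1}{X{\left(2 \right)} + P{\left(-22,K \right)}} = \frac{1}{\left(-2 + 2\right) + \frac{5 + 9}{121 - 22}} = \frac{1}{0 + \frac{1}{99} \cdot 14} = \frac{1}{0 + \frac{14}{99}} = \frac{1}{\frac{14}{99}} = \frac{99}{14}$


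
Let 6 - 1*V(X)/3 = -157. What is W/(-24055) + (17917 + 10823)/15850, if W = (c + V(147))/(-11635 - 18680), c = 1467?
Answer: 139720162154/77055020675 ≈ 1.8133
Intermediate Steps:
V(X) = 489 (V(X) = 18 - 3*(-157) = 18 + 471 = 489)
W = -652/10105 (W = (1467 + 489)/(-11635 - 18680) = 1956/(-30315) = 1956*(-1/30315) = -652/10105 ≈ -0.064523)
W/(-24055) + (17917 + 10823)/15850 = -652/10105/(-24055) + (17917 + 10823)/15850 = -652/10105*(-1/24055) + 28740*(1/15850) = 652/243075775 + 2874/1585 = 139720162154/77055020675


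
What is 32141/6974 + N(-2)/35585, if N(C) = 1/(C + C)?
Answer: 18904723/4101980 ≈ 4.6087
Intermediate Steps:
N(C) = 1/(2*C)
32141/6974 + N(-2)/35585 = 32141/6974 + ((½)/(-2))/35585 = 32141*(1/6974) + ((½)*(-½))*(1/35585) = 32141/6974 - ¼*1/35585 = 32141/6974 - 1/142340 = 18904723/4101980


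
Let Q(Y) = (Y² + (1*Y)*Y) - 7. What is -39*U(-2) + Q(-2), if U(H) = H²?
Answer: -155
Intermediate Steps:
Q(Y) = -7 + 2*Y² (Q(Y) = (Y² + Y*Y) - 7 = (Y² + Y²) - 7 = 2*Y² - 7 = -7 + 2*Y²)
-39*U(-2) + Q(-2) = -39*(-2)² + (-7 + 2*(-2)²) = -39*4 + (-7 + 2*4) = -156 + (-7 + 8) = -156 + 1 = -155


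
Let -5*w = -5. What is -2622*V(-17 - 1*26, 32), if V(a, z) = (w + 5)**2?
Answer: -94392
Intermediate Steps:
w = 1 (w = -1/5*(-5) = 1)
V(a, z) = 36 (V(a, z) = (1 + 5)**2 = 6**2 = 36)
-2622*V(-17 - 1*26, 32) = -2622*36 = -94392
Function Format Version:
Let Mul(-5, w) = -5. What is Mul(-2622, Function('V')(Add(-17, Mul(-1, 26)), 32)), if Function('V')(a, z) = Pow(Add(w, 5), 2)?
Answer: -94392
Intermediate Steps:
w = 1 (w = Mul(Rational(-1, 5), -5) = 1)
Function('V')(a, z) = 36 (Function('V')(a, z) = Pow(Add(1, 5), 2) = Pow(6, 2) = 36)
Mul(-2622, Function('V')(Add(-17, Mul(-1, 26)), 32)) = Mul(-2622, 36) = -94392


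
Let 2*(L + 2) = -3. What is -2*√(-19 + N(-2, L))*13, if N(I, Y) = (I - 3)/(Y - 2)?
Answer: -26*I*√2189/11 ≈ -110.59*I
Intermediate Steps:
L = -7/2 (L = -2 + (½)*(-3) = -2 - 3/2 = -7/2 ≈ -3.5000)
N(I, Y) = (-3 + I)/(-2 + Y)
-2*√(-19 + N(-2, L))*13 = -2*√(-19 + (-3 - 2)/(-2 - 7/2))*13 = -2*√(-19 - 5/(-11/2))*13 = -2*√(-19 - 2/11*(-5))*13 = -2*√(-19 + 10/11)*13 = -2*I*√2189/11*13 = -26*I*√2189/11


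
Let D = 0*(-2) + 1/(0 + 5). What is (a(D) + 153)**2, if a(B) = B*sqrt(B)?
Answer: (3825 + sqrt(5))**2/625 ≈ 23436.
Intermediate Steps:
D = 1/5 (D = 0 + 1/5 = 1/5 ≈ 0.20000)
a(B) = B**(3/2)
(a(D) + 153)**2 = ((1/5)**(3/2) + 153)**2 = (sqrt(5)/25 + 153)**2 = (153 + sqrt(5)/25)**2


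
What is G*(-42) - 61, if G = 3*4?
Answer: -565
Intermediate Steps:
G = 12
G*(-42) - 61 = 12*(-42) - 61 = -504 - 61 = -565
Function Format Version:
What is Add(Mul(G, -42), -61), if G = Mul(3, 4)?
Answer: -565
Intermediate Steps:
G = 12
Add(Mul(G, -42), -61) = Add(Mul(12, -42), -61) = Add(-504, -61) = -565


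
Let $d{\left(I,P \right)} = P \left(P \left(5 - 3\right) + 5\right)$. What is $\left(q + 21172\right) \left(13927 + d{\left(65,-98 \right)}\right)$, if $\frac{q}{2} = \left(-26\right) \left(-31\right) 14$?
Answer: $1427892300$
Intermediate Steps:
$q = 22568$ ($q = 2 \left(-26\right) \left(-31\right) 14 = 2 \cdot 806 \cdot 14 = 2 \cdot 11284 = 22568$)
$d{\left(I,P \right)} = P \left(5 + 2 P\right)$ ($d{\left(I,P \right)} = P \left(P 2 + 5\right) = P \left(2 P + 5\right) = P \left(5 + 2 P\right)$)
$\left(q + 21172\right) \left(13927 + d{\left(65,-98 \right)}\right) = \left(22568 + 21172\right) \left(13927 - 98 \left(5 + 2 \left(-98\right)\right)\right) = 43740 \left(13927 - 98 \left(5 - 196\right)\right) = 43740 \left(13927 - -18718\right) = 43740 \left(13927 + 18718\right) = 43740 \cdot 32645 = 1427892300$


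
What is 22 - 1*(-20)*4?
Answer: 102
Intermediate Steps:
22 - 1*(-20)*4 = 22 + 20*4 = 22 + 80 = 102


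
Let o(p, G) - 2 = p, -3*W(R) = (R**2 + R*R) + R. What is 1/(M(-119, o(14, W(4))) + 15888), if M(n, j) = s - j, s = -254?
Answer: 1/15618 ≈ 6.4029e-5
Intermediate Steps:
W(R) = -2*R**2/3 - R/3 (W(R) = -((R**2 + R*R) + R)/3 = -((R**2 + R**2) + R)/3 = -(2*R**2 + R)/3 = -(R + 2*R**2)/3 = -2*R**2/3 - R/3)
o(p, G) = 2 + p
M(n, j) = -254 - j
1/(M(-119, o(14, W(4))) + 15888) = 1/((-254 - (2 + 14)) + 15888) = 1/((-254 - 1*16) + 15888) = 1/((-254 - 16) + 15888) = 1/(-270 + 15888) = 1/15618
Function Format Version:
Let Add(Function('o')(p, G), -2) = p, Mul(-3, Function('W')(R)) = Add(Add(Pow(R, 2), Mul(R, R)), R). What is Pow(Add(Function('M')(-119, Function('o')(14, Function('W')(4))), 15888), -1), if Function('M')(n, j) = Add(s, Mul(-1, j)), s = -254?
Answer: Rational(1, 15618) ≈ 6.4029e-5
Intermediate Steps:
Function('W')(R) = Add(Mul(Rational(-2, 3), Pow(R, 2)), Mul(Rational(-1, 3), R)) (Function('W')(R) = Mul(Rational(-1, 3), Add(Add(Pow(R, 2), Mul(R, R)), R)) = Mul(Rational(-1, 3), Add(Add(Pow(R, 2), Pow(R, 2)), R)) = Mul(Rational(-1, 3), Add(Mul(2, Pow(R, 2)), R)) = Mul(Rational(-1, 3), Add(R, Mul(2, Pow(R, 2)))) = Add(Mul(Rational(-2, 3), Pow(R, 2)), Mul(Rational(-1, 3), R)))
Function('o')(p, G) = Add(2, p)
Function('M')(n, j) = Add(-254, Mul(-1, j))
Pow(Add(Function('M')(-119, Function('o')(14, Function('W')(4))), 15888), -1) = Pow(Add(Add(-254, Mul(-1, Add(2, 14))), 15888), -1) = Pow(Add(Add(-254, Mul(-1, 16)), 15888), -1) = Pow(Add(Add(-254, -16), 15888), -1) = Pow(Add(-270, 15888), -1) = Pow(15618, -1) = Rational(1, 15618)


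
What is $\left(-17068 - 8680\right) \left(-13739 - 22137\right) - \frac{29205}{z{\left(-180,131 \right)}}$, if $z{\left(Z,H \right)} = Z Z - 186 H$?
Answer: $\frac{2473762984409}{2678} \approx 9.2374 \cdot 10^{8}$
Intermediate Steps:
$z{\left(Z,H \right)} = Z^{2} - 186 H$
$\left(-17068 - 8680\right) \left(-13739 - 22137\right) - \frac{29205}{z{\left(-180,131 \right)}} = \left(-17068 - 8680\right) \left(-13739 - 22137\right) - \frac{29205}{\left(-180\right)^{2} - 24366} = \left(-25748\right) \left(-35876\right) - \frac{29205}{32400 - 24366} = 923735248 - \frac{29205}{8034} = 923735248 - 29205 \cdot \frac{1}{8034} = 923735248 - \frac{9735}{2678} = \frac{2473762984409}{2678}$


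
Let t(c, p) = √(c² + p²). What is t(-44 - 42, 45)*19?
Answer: 19*√9421 ≈ 1844.2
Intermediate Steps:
t(-44 - 42, 45)*19 = √((-44 - 42)² + 45²)*19 = √((-86)² + 2025)*19 = √(7396 + 2025)*19 = √9421*19 = 19*√9421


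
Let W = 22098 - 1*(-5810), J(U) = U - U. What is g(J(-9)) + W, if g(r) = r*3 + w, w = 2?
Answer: 27910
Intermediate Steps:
J(U) = 0
W = 27908 (W = 22098 + 5810 = 27908)
g(r) = 2 + 3*r (g(r) = r*3 + 2 = 3*r + 2 = 2 + 3*r)
g(J(-9)) + W = (2 + 3*0) + 27908 = (2 + 0) + 27908 = 2 + 27908 = 27910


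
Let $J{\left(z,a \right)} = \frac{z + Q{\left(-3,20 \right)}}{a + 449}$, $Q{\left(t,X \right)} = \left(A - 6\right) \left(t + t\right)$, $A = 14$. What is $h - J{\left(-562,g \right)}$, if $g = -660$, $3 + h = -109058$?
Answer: $- \frac{23012481}{211} \approx -1.0906 \cdot 10^{5}$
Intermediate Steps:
$h = -109061$ ($h = -3 - 109058 = -109061$)
$Q{\left(t,X \right)} = 16 t$ ($Q{\left(t,X \right)} = \left(14 - 6\right) \left(t + t\right) = 8 \cdot 2 t = 16 t$)
$J{\left(z,a \right)} = \frac{-48 + z}{449 + a}$ ($J{\left(z,a \right)} = \frac{z + 16 \left(-3\right)}{a + 449} = \frac{z - 48}{449 + a} = \frac{-48 + z}{449 + a}$)
$h - J{\left(-562,g \right)} = -109061 - \frac{-48 - 562}{449 - 660} = -109061 - \frac{1}{-211} \left(-610\right) = -109061 - \left(- \frac{1}{211}\right) \left(-610\right) = -109061 - \frac{610}{211} = - \frac{23012481}{211}$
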